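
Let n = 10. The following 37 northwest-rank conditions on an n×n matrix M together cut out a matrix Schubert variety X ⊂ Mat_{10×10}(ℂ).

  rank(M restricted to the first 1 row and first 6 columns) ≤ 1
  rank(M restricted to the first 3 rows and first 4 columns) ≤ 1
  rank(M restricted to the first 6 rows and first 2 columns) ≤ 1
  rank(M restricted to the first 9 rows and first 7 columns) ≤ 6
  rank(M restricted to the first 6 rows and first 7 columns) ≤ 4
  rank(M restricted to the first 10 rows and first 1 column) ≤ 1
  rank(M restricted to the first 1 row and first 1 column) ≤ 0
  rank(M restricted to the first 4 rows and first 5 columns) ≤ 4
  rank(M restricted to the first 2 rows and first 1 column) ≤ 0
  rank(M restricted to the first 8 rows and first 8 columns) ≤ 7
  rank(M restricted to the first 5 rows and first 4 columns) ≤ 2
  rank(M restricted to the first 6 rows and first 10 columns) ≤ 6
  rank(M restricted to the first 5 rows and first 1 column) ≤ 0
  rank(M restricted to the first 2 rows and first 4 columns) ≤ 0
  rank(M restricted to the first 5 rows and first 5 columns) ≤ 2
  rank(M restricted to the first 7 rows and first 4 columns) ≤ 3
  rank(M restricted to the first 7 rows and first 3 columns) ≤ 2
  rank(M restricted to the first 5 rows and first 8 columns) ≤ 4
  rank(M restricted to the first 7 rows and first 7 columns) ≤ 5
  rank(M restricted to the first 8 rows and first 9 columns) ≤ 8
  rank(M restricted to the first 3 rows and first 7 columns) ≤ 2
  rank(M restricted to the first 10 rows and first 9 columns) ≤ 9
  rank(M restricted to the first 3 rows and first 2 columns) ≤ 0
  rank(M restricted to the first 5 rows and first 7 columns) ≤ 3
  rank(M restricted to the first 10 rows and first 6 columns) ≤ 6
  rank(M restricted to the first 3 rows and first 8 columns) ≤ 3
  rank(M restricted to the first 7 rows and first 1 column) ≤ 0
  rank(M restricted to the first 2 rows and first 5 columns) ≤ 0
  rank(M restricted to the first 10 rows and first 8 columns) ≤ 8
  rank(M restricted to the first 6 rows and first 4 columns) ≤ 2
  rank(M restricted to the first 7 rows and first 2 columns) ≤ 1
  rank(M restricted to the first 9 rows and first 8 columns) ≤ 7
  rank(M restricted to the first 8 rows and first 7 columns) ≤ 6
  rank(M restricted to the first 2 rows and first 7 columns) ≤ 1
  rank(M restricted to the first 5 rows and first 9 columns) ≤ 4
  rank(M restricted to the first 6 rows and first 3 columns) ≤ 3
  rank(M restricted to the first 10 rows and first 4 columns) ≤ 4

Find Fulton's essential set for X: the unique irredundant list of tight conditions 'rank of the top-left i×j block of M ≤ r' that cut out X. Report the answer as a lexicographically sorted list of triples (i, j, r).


Computing R[i][j] = min implied NW-rank bound (n=10, 37 conditions):

  0  0  0  0  0  1  1  1  1  1
  0  0  0  0  0  1  1  2  2  2
  0  0  1  1  1  2  2  3  3  3
  0  1  2  2  2  3  3  4  4  4
  0  1  2  2  2  3  3  4  4  5
  0  1  2  2  3  4  4  5  5  6
  0  1  2  3  4  5  5  6  6  7
  1  2  3  4  5  6  6  7  7  8
  1  2  3  4  5  6  6  7  8  9
  1  2  3  4  5  6  7  8  9  10

so w = (6, 8, 3, 2, 10, 5, 4, 1, 9, 7).

|D(w)|=23, |Ess(w)|=9:

[(2, 5, 0), (2, 7, 1), (3, 2, 0), (5, 5, 2), (5, 7, 3), (5, 9, 4), (6, 4, 2), (7, 1, 0), (9, 7, 6)]


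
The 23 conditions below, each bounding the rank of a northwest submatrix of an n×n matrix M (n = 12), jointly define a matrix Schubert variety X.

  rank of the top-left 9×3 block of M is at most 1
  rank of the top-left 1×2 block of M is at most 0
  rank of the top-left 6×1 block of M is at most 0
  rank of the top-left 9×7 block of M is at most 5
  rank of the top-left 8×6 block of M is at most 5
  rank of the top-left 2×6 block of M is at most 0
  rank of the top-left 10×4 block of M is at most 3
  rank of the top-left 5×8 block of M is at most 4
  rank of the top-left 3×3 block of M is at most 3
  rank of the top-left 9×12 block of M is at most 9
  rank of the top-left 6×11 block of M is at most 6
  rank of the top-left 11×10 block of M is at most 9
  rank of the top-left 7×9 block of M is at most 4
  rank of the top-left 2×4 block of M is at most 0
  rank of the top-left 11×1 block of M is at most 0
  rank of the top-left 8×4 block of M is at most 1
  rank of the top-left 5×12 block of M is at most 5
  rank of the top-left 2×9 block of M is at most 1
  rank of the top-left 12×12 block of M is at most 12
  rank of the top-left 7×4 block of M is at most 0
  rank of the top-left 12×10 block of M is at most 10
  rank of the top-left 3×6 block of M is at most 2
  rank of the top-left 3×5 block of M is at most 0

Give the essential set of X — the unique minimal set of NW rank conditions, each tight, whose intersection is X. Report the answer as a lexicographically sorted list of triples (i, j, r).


The tightest implied rank at each (i,j), from the 23 conditions:

  0 0 0 0 0 0 1 1 1 1 1 1
  0 0 0 0 0 0 1 1 1 2 2 2
  0 0 0 0 0 1 2 2 2 3 3 3
  0 0 0 0 1 2 3 3 3 4 4 4
  0 0 0 0 1 2 3 4 4 5 5 5
  0 0 0 0 1 2 3 4 4 5 6 6
  0 0 0 0 1 2 3 4 4 5 6 7
  0 1 1 1 2 3 4 5 5 6 7 8
  0 1 1 2 3 4 5 6 6 7 8 9
  0 1 2 3 4 5 6 7 7 8 9 10
  0 1 2 3 4 5 6 7 8 9 10 11
  1 2 3 4 5 6 7 8 9 10 11 12

hence w(1..12) = (7, 10, 6, 5, 8, 11, 12, 2, 4, 3, 9, 1).

|D(w)|=42, |Ess(w)|=7:

[(2, 6, 0), (2, 9, 1), (3, 5, 0), (7, 4, 0), (7, 9, 4), (9, 3, 1), (11, 1, 0)]


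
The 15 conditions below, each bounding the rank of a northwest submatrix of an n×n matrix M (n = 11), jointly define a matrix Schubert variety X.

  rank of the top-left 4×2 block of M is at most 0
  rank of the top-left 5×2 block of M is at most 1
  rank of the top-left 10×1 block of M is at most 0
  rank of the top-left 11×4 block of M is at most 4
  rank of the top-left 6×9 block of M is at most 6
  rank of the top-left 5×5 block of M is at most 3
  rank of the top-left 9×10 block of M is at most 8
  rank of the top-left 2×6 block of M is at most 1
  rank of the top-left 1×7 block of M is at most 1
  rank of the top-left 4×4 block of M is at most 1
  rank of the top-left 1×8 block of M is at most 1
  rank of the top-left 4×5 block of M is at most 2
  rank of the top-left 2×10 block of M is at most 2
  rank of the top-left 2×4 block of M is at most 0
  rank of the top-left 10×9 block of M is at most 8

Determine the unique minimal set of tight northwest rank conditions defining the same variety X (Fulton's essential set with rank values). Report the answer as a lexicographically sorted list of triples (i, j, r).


The tightest implied rank at each (i,j), from the 15 conditions:

  R[1]: 0  0  0  0  1  1  1  1  1  1  1
  R[2]: 0  0  0  0  1  1  2  2  2  2  2
  R[3]: 0  0  1  1  2  2  3  3  3  3  3
  R[4]: 0  0  1  1  2  3  4  4  4  4  4
  R[5]: 0  1  2  2  3  4  5  5  5  5  5
  R[6]: 0  1  2  3  4  5  6  6  6  6  6
  R[7]: 0  1  2  3  4  5  6  7  7  7  7
  R[8]: 0  1  2  3  4  5  6  7  8  8  8
  R[9]: 0  1  2  3  4  5  6  7  8  8  9
  R[10]: 0  1  2  3  4  5  6  7  8  9  10
  R[11]: 1  2  3  4  5  6  7  8  9  10  11

the unique w with this rank table is (5, 7, 3, 6, 2, 4, 8, 9, 11, 10, 1).

Rothe diagram D(w) (21 cells), 6 SE-corners (essential conditions):

[(2, 4, 0), (2, 6, 1), (4, 2, 0), (4, 4, 1), (9, 10, 8), (10, 1, 0)]


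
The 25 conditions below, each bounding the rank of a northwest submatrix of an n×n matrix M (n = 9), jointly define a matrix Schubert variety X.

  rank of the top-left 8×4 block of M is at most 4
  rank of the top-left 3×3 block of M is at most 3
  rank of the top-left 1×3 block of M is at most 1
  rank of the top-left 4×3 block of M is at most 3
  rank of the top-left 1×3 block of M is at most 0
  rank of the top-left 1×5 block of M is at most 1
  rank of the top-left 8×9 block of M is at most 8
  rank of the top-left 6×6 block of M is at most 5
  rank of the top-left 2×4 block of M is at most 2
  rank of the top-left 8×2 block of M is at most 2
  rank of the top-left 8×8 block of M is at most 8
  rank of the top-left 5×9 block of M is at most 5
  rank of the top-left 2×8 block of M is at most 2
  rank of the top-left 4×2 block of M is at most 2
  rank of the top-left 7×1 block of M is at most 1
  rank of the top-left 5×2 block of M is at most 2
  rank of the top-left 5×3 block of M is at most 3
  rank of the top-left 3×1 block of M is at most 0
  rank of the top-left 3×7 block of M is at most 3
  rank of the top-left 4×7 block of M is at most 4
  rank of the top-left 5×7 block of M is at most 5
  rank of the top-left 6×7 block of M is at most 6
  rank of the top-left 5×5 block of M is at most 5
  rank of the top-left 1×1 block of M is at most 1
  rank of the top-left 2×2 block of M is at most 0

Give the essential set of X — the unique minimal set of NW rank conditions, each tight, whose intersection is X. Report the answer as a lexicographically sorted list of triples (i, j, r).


The tightest implied rank at each (i,j), from the 25 conditions:

  0 0 0 1 1 1 1 1 1
  0 0 1 2 2 2 2 2 2
  0 1 2 3 3 3 3 3 3
  1 2 3 4 4 4 4 4 4
  1 2 3 4 5 5 5 5 5
  1 2 3 4 5 5 6 6 6
  1 2 3 4 5 6 7 7 7
  1 2 3 4 5 6 7 8 8
  1 2 3 4 5 6 7 8 9

so w = (4, 3, 2, 1, 5, 7, 6, 8, 9).

D(w) has 7 cells with 4 SE-corners; essential set:

[(1, 3, 0), (2, 2, 0), (3, 1, 0), (6, 6, 5)]


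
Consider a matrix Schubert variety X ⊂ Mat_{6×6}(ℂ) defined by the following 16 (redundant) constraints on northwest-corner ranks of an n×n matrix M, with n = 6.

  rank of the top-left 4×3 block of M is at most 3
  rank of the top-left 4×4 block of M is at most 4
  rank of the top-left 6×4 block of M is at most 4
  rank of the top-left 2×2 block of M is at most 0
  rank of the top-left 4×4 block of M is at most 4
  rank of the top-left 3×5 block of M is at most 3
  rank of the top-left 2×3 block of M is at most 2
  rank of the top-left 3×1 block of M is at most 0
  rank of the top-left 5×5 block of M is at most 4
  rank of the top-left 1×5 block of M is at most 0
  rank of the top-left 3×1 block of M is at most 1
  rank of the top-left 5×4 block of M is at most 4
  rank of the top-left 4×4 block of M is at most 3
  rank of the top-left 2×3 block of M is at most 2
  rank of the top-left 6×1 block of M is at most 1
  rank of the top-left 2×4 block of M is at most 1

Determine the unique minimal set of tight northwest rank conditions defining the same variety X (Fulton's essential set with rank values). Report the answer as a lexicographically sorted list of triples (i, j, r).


Propagating the 16 rank bounds to every northwest block:

  0, 0, 0, 0, 0, 1
  0, 0, 1, 1, 1, 2
  0, 1, 2, 2, 2, 3
  1, 2, 3, 3, 3, 4
  1, 2, 3, 4, 4, 5
  1, 2, 3, 4, 5, 6

reading off 1-entries of Δ²R: w = (6, 3, 2, 1, 4, 5).

D(w) has 8 cells with 3 SE-corners; essential set:

[(1, 5, 0), (2, 2, 0), (3, 1, 0)]


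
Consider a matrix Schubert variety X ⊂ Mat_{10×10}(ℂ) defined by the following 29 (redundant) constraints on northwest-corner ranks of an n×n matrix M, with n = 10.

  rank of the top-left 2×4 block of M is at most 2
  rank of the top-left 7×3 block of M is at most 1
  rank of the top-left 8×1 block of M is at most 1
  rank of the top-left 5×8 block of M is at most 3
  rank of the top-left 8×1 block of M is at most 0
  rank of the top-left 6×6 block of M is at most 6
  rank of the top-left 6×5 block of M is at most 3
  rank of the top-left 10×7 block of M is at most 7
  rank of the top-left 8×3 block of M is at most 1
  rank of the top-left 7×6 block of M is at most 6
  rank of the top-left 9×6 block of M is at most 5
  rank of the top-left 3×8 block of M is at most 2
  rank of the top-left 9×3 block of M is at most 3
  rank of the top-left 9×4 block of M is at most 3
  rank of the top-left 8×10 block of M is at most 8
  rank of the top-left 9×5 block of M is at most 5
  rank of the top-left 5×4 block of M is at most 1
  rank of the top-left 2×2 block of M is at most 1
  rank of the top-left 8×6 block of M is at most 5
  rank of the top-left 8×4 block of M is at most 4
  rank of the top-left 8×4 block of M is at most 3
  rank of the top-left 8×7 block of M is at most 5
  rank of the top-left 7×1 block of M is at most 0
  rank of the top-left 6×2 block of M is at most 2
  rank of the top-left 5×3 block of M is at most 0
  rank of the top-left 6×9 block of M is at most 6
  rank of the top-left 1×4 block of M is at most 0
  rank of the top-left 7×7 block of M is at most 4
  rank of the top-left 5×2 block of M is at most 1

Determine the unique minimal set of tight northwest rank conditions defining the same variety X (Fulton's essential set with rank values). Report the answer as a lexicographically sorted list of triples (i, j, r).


The tightest implied rank at each (i,j), from the 29 conditions:

  R[1]: 0, 0, 0, 0, 1, 1, 1, 1, 1, 1
  R[2]: 0, 0, 0, 1, 2, 2, 2, 2, 2, 2
  R[3]: 0, 0, 0, 1, 2, 2, 2, 2, 3, 3
  R[4]: 0, 0, 0, 1, 2, 3, 3, 3, 4, 4
  R[5]: 0, 0, 0, 1, 2, 3, 3, 3, 4, 5
  R[6]: 0, 1, 1, 2, 3, 4, 4, 4, 5, 6
  R[7]: 0, 1, 1, 2, 3, 4, 4, 5, 6, 7
  R[8]: 0, 1, 1, 2, 3, 4, 5, 6, 7, 8
  R[9]: 1, 2, 2, 3, 4, 5, 6, 7, 8, 9
  R[10]: 1, 2, 3, 4, 5, 6, 7, 8, 9, 10

the unique w with this rank table is (5, 4, 9, 6, 10, 2, 8, 7, 1, 3).

D(w) has 27 cells with 7 SE-corners; essential set:

[(1, 4, 0), (3, 8, 2), (5, 3, 0), (5, 8, 3), (7, 7, 4), (8, 1, 0), (8, 3, 1)]


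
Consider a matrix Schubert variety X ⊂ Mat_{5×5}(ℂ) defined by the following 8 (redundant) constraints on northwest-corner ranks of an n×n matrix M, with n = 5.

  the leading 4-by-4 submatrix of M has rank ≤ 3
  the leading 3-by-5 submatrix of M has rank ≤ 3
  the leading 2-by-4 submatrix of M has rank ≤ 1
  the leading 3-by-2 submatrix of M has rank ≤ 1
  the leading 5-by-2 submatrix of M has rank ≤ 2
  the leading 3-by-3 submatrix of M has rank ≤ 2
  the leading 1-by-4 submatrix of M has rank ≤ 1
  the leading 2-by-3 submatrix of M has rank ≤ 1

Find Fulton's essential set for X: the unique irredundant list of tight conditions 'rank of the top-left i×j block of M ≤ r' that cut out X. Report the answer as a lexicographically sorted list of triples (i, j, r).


Reconstructing r_w from the 8 given conditions:

  1, 1, 1, 1, 1
  1, 1, 1, 1, 2
  1, 1, 2, 2, 3
  1, 2, 3, 3, 4
  1, 2, 3, 4, 5

the unique w with this rank table is (1, 5, 3, 2, 4).

Rothe diagram D(w) (4 cells), 2 SE-corners (essential conditions):

[(2, 4, 1), (3, 2, 1)]


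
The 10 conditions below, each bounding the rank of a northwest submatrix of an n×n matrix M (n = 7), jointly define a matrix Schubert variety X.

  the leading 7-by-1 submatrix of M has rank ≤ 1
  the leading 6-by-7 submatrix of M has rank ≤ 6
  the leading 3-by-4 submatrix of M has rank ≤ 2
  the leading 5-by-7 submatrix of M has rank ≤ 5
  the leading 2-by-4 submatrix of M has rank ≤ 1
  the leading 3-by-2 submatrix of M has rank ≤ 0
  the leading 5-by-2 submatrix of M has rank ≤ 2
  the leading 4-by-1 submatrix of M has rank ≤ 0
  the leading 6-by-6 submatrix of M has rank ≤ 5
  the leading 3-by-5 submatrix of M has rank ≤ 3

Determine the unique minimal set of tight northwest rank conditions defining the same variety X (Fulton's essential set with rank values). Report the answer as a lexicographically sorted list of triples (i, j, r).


Recovering R(i,j) via the rank-extension bound from the 10 conditions:

  i=1: 0 0 1 1 1 1 1
  i=2: 0 0 1 1 2 2 2
  i=3: 0 0 1 2 3 3 3
  i=4: 0 1 2 3 4 4 4
  i=5: 1 2 3 4 5 5 5
  i=6: 1 2 3 4 5 5 6
  i=7: 1 2 3 4 5 6 7

hence w(1..7) = (3, 5, 4, 2, 1, 7, 6).

ℓ(w)=9; the 4 essential cells (i,j,r):

[(2, 4, 1), (3, 2, 0), (4, 1, 0), (6, 6, 5)]


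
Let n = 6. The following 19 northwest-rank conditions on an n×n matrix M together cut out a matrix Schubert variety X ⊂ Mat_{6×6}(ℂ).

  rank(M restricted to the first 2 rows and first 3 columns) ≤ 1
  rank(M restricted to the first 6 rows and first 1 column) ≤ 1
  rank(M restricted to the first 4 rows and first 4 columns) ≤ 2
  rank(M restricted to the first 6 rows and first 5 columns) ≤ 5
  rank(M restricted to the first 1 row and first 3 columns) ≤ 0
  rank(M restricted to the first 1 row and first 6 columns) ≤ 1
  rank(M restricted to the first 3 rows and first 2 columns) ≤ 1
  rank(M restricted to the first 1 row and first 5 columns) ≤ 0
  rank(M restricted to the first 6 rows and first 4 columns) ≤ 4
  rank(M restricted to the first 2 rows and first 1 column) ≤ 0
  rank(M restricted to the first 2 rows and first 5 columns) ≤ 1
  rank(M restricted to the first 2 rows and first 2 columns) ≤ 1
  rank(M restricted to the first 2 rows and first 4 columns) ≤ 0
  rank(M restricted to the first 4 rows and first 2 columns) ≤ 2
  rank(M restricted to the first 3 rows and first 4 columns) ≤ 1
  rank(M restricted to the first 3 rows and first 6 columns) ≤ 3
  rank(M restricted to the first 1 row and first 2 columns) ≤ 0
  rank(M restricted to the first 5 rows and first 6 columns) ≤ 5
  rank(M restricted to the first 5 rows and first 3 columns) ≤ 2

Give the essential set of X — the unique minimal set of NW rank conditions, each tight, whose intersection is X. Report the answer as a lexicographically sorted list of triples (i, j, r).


Computing R[i][j] = min implied NW-rank bound (n=6, 19 conditions):

  R[1]: 0, 0, 0, 0, 0, 1
  R[2]: 0, 0, 0, 0, 1, 2
  R[3]: 1, 1, 1, 1, 2, 3
  R[4]: 1, 2, 2, 2, 3, 4
  R[5]: 1, 2, 2, 3, 4, 5
  R[6]: 1, 2, 3, 4, 5, 6

hence w(1..6) = (6, 5, 1, 2, 4, 3).

ℓ(w)=10; the 3 essential cells (i,j,r):

[(1, 5, 0), (2, 4, 0), (5, 3, 2)]


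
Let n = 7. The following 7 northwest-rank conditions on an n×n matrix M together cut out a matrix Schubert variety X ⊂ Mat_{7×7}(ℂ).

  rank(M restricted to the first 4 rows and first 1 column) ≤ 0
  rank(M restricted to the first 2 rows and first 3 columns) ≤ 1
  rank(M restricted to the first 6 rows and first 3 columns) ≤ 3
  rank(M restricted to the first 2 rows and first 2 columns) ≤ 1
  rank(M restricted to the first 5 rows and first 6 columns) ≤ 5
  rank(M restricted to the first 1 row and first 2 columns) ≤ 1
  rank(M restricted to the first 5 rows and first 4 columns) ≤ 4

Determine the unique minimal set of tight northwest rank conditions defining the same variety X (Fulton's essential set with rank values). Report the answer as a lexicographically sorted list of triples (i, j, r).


The tightest implied rank at each (i,j), from the 7 conditions:

  row 1: 0 1 1 1 1 1 1
  row 2: 0 1 1 2 2 2 2
  row 3: 0 1 2 3 3 3 3
  row 4: 0 1 2 3 4 4 4
  row 5: 1 2 3 4 5 5 5
  row 6: 1 2 3 4 5 6 6
  row 7: 1 2 3 4 5 6 7

the unique w with this rank table is (2, 4, 3, 5, 1, 6, 7).

Rothe diagram D(w) (5 cells), 2 SE-corners (essential conditions):

[(2, 3, 1), (4, 1, 0)]


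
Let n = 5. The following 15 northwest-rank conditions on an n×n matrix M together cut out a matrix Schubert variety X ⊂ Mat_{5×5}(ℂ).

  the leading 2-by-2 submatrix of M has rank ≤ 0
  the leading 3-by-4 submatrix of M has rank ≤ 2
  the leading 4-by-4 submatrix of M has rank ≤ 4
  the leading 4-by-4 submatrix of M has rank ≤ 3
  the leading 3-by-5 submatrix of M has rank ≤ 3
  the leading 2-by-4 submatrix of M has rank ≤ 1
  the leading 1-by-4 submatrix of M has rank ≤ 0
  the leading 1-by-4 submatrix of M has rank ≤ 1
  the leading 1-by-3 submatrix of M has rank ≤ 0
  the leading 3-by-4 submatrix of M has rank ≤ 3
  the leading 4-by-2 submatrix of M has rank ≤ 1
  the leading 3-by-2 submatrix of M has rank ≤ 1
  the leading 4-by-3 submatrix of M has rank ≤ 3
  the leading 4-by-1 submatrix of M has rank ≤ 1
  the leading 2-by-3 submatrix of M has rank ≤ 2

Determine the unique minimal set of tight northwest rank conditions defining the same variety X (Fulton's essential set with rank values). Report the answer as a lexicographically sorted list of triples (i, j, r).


Recovering R(i,j) via the rank-extension bound from the 15 conditions:

  R[1]: 0  0  0  0  1
  R[2]: 0  0  1  1  2
  R[3]: 1  1  2  2  3
  R[4]: 1  1  2  3  4
  R[5]: 1  2  3  4  5

giving w = (5, 3, 1, 4, 2) via Δ²R.

Fulton essential set (3 of the 7 Rothe cells):

[(1, 4, 0), (2, 2, 0), (4, 2, 1)]


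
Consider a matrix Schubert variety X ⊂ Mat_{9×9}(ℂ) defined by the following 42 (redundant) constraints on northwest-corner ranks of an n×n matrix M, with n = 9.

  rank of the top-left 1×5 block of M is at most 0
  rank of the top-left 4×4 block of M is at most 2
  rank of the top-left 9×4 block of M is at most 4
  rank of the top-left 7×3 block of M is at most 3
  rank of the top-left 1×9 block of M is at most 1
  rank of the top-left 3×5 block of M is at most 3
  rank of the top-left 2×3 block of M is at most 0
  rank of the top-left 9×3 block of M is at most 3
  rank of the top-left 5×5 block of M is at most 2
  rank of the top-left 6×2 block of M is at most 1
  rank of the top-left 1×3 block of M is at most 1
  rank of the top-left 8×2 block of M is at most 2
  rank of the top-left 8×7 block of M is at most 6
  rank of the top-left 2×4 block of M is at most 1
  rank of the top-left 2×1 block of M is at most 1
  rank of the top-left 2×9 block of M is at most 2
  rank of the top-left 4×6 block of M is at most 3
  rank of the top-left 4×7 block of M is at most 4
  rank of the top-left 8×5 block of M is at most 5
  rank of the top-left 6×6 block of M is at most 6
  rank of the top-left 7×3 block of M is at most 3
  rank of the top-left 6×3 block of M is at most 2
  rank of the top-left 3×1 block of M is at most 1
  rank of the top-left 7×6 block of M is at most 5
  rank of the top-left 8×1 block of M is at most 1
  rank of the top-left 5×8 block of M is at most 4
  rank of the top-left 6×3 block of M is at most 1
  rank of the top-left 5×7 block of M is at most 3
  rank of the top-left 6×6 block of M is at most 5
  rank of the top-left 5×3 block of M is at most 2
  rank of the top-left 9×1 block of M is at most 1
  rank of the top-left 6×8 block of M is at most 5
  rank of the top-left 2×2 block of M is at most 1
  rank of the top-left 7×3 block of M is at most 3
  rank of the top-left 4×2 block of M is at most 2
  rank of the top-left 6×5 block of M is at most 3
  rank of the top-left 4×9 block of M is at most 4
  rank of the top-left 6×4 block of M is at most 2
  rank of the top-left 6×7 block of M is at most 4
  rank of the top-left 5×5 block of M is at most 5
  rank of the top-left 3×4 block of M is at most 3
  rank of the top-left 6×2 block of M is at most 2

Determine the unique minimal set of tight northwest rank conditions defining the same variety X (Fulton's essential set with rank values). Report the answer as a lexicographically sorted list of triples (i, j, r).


Propagating the 42 rank bounds to every northwest block:

  0  0  0  0  0  1  1  1  1
  0  0  0  1  1  2  2  2  2
  1  1  1  2  2  3  3  3  3
  1  1  1  2  2  3  3  4  4
  1  1  1  2  2  3  3  4  5
  1  1  1  2  3  4  4  5  6
  1  2  2  3  4  5  5  6  7
  1  2  3  4  5  6  6  7  8
  1  2  3  4  5  6  7  8  9

so w = (6, 4, 1, 8, 9, 5, 2, 3, 7).

D(w) has 18 cells with 5 SE-corners; essential set:

[(1, 5, 0), (2, 3, 0), (5, 5, 2), (5, 7, 3), (6, 3, 1)]


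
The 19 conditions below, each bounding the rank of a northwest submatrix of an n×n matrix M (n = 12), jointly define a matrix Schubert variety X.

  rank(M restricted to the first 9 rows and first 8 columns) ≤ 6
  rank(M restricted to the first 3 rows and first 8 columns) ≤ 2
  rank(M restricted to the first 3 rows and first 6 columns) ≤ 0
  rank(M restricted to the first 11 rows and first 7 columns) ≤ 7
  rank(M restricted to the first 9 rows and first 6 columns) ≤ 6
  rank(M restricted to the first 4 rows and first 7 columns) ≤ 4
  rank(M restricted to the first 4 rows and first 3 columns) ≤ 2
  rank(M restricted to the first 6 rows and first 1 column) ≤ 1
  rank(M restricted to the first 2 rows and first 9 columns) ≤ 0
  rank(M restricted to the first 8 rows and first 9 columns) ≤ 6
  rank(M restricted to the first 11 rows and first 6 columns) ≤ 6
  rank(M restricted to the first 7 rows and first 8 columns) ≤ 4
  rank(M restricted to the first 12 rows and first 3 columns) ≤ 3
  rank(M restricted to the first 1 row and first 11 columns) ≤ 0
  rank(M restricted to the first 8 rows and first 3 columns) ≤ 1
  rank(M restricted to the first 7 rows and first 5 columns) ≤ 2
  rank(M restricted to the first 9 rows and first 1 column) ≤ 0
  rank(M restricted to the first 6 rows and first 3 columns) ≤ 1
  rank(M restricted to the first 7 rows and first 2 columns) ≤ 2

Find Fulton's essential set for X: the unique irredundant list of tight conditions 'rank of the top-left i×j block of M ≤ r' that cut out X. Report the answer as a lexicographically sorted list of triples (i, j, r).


Computing R[i][j] = min implied NW-rank bound (n=12, 19 conditions):

  row 1: 0 | 0 | 0 | 0 | 0 | 0 | 0 | 0 | 0 | 0 | 0 | 1
  row 2: 0 | 0 | 0 | 0 | 0 | 0 | 0 | 0 | 0 | 1 | 1 | 2
  row 3: 0 | 0 | 0 | 0 | 0 | 0 | 1 | 1 | 1 | 2 | 2 | 3
  row 4: 0 | 1 | 1 | 1 | 1 | 1 | 2 | 2 | 2 | 3 | 3 | 4
  row 5: 0 | 1 | 1 | 2 | 2 | 2 | 3 | 3 | 3 | 4 | 4 | 5
  row 6: 0 | 1 | 1 | 2 | 2 | 3 | 4 | 4 | 4 | 5 | 5 | 6
  row 7: 0 | 1 | 1 | 2 | 2 | 3 | 4 | 4 | 5 | 6 | 6 | 7
  row 8: 0 | 1 | 1 | 2 | 3 | 4 | 5 | 5 | 6 | 7 | 7 | 8
  row 9: 0 | 1 | 2 | 3 | 4 | 5 | 6 | 6 | 7 | 8 | 8 | 9
  row 10: 1 | 2 | 3 | 4 | 5 | 6 | 7 | 7 | 8 | 9 | 9 | 10
  row 11: 1 | 2 | 3 | 4 | 5 | 6 | 7 | 8 | 9 | 10 | 10 | 11
  row 12: 1 | 2 | 3 | 4 | 5 | 6 | 7 | 8 | 9 | 10 | 11 | 12

the unique w with this rank table is (12, 10, 7, 2, 4, 6, 9, 5, 3, 1, 8, 11).

Fulton essential set (7 of the 39 Rothe cells):

[(1, 11, 0), (2, 9, 0), (3, 6, 0), (7, 5, 2), (7, 8, 4), (8, 3, 1), (9, 1, 0)]


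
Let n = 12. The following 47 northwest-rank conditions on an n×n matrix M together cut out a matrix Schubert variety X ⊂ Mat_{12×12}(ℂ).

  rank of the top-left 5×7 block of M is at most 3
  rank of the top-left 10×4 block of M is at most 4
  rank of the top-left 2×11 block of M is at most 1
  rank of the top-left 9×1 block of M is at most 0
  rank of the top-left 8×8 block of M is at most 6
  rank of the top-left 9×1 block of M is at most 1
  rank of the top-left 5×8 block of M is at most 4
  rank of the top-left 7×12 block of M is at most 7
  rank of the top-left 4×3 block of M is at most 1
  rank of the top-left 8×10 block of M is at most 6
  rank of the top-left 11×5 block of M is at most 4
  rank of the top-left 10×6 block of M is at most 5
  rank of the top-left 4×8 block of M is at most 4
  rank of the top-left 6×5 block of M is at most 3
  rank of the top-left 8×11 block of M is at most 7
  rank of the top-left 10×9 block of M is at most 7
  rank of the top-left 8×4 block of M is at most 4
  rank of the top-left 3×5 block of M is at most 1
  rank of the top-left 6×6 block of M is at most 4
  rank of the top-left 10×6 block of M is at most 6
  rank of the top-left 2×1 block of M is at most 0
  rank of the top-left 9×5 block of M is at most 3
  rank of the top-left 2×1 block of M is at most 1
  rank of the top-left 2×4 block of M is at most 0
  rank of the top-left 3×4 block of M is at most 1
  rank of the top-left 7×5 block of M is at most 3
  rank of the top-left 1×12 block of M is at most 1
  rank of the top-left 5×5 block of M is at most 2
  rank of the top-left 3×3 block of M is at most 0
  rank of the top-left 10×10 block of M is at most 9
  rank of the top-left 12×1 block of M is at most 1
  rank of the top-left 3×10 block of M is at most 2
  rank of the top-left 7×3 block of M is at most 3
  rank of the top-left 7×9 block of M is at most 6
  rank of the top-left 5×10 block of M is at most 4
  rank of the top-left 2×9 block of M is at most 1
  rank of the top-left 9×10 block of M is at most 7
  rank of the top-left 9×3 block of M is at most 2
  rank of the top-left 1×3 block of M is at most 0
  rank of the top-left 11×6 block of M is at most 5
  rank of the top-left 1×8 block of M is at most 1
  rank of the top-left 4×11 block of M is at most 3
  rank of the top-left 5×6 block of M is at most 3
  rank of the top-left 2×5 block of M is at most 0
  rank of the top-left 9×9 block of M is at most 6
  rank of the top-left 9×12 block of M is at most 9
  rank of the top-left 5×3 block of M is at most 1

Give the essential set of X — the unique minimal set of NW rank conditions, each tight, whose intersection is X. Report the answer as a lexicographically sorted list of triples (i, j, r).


Computing R[i][j] = min implied NW-rank bound (n=12, 47 conditions):

  row 1: 0 0 0 0 0 1 1 1 1 1 1 1
  row 2: 0 0 0 0 0 1 1 1 1 1 1 2
  row 3: 0 0 0 1 1 2 2 2 2 2 2 3
  row 4: 0 1 1 2 2 3 3 3 3 3 3 4
  row 5: 0 1 1 2 2 3 3 4 4 4 4 5
  row 6: 0 1 2 3 3 4 4 5 5 5 5 6
  row 7: 0 1 2 3 3 4 5 6 6 6 6 7
  row 8: 0 1 2 3 3 4 5 6 6 6 7 8
  row 9: 0 1 2 3 3 4 5 6 6 7 8 9
  row 10: 1 2 3 4 4 5 6 7 7 8 9 10
  row 11: 1 2 3 4 4 5 6 7 8 9 10 11
  row 12: 1 2 3 4 5 6 7 8 9 10 11 12

the unique w with this rank table is (6, 12, 4, 2, 8, 3, 7, 11, 10, 1, 9, 5).

ℓ(w)=34; the 11 essential cells (i,j,r):

[(2, 5, 0), (2, 11, 1), (3, 3, 0), (5, 3, 1), (5, 5, 2), (5, 7, 3), (8, 10, 6), (9, 1, 0), (9, 5, 3), (9, 9, 6), (11, 5, 4)]


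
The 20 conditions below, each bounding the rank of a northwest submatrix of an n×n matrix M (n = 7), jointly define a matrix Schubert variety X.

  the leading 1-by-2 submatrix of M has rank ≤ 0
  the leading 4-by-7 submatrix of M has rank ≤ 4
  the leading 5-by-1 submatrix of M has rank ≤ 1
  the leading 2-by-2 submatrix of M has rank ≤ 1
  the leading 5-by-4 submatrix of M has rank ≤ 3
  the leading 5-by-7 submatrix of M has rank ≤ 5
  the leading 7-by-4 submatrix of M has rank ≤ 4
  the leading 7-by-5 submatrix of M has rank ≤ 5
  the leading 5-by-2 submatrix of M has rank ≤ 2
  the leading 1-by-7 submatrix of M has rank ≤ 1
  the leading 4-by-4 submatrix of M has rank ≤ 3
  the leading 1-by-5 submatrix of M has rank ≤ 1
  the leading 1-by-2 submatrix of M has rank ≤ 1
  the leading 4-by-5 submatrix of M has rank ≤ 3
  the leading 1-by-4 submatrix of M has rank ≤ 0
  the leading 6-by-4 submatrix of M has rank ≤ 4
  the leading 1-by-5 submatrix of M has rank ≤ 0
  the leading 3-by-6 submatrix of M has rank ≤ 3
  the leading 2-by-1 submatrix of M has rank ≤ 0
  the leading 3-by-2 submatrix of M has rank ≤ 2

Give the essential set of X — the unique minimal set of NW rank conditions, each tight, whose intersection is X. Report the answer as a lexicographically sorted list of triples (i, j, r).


Propagating the 20 rank bounds to every northwest block:

  row 1: 0, 0, 0, 0, 0, 1, 1
  row 2: 0, 1, 1, 1, 1, 2, 2
  row 3: 1, 2, 2, 2, 2, 3, 3
  row 4: 1, 2, 3, 3, 3, 4, 4
  row 5: 1, 2, 3, 3, 4, 5, 5
  row 6: 1, 2, 3, 4, 5, 6, 6
  row 7: 1, 2, 3, 4, 5, 6, 7

giving w = (6, 2, 1, 3, 5, 4, 7) via Δ²R.

ℓ(w)=7; the 3 essential cells (i,j,r):

[(1, 5, 0), (2, 1, 0), (5, 4, 3)]


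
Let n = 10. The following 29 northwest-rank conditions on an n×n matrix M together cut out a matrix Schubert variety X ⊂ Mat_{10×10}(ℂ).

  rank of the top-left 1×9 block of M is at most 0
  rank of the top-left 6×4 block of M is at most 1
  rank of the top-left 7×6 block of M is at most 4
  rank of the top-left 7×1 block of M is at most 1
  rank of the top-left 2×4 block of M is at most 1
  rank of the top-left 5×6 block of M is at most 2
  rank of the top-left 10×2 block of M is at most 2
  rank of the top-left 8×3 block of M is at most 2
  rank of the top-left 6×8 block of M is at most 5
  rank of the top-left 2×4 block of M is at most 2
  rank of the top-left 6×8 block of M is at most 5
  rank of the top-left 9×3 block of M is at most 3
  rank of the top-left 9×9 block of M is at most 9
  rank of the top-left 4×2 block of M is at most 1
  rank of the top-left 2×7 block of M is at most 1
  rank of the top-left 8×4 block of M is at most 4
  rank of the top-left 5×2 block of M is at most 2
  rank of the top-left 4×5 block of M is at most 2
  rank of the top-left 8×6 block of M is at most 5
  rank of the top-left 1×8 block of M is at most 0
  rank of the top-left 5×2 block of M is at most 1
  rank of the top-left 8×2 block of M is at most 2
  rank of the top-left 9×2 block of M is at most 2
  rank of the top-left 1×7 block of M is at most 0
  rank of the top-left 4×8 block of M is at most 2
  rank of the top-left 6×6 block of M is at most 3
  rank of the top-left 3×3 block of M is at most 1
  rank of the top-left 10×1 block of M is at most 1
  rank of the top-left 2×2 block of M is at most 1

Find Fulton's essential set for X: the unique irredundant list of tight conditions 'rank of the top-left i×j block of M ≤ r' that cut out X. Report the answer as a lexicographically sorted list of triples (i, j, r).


Recovering R(i,j) via the rank-extension bound from the 29 conditions:

  row 1: 0, 0, 0, 0, 0, 0, 0, 0, 0, 1
  row 2: 1, 1, 1, 1, 1, 1, 1, 1, 1, 2
  row 3: 1, 1, 1, 1, 2, 2, 2, 2, 2, 3
  row 4: 1, 1, 1, 1, 2, 2, 2, 2, 3, 4
  row 5: 1, 1, 1, 1, 2, 2, 3, 3, 4, 5
  row 6: 1, 1, 1, 1, 2, 3, 4, 4, 5, 6
  row 7: 1, 2, 2, 2, 3, 4, 5, 5, 6, 7
  row 8: 1, 2, 2, 3, 4, 5, 6, 6, 7, 8
  row 9: 1, 2, 3, 4, 5, 6, 7, 7, 8, 9
  row 10: 1, 2, 3, 4, 5, 6, 7, 8, 9, 10

giving w = (10, 1, 5, 9, 7, 6, 2, 4, 3, 8) via Δ²R.

Rothe diagram D(w) (26 cells), 5 SE-corners (essential conditions):

[(1, 9, 0), (4, 8, 2), (5, 6, 2), (6, 4, 1), (8, 3, 2)]


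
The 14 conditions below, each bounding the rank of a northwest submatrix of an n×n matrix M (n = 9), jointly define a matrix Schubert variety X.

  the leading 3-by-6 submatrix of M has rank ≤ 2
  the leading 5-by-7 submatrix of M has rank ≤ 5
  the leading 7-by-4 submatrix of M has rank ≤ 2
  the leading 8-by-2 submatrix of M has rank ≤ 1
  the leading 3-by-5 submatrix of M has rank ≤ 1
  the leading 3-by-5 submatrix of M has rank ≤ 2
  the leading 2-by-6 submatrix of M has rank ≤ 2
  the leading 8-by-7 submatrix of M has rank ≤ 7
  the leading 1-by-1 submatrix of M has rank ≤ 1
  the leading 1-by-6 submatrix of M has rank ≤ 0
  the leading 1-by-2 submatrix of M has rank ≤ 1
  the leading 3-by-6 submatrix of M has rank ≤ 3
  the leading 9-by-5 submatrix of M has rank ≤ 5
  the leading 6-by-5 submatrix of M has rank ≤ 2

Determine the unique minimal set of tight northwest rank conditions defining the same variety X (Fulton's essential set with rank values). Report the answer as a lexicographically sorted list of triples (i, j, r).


Rank table r_w(9×9) implied by the 14 constraints:

  i=1: 0 | 0 | 0 | 0 | 0 | 0 | 1 | 1 | 1
  i=2: 1 | 1 | 1 | 1 | 1 | 1 | 2 | 2 | 2
  i=3: 1 | 1 | 1 | 1 | 1 | 2 | 3 | 3 | 3
  i=4: 1 | 1 | 2 | 2 | 2 | 3 | 4 | 4 | 4
  i=5: 1 | 1 | 2 | 2 | 2 | 3 | 4 | 5 | 5
  i=6: 1 | 1 | 2 | 2 | 2 | 3 | 4 | 5 | 6
  i=7: 1 | 1 | 2 | 2 | 3 | 4 | 5 | 6 | 7
  i=8: 1 | 1 | 2 | 3 | 4 | 5 | 6 | 7 | 8
  i=9: 1 | 2 | 3 | 4 | 5 | 6 | 7 | 8 | 9

reading off 1-entries of Δ²R: w = (7, 1, 6, 3, 8, 9, 5, 4, 2).

Fulton essential set (5 of the 20 Rothe cells):

[(1, 6, 0), (3, 5, 1), (6, 5, 2), (7, 4, 2), (8, 2, 1)]


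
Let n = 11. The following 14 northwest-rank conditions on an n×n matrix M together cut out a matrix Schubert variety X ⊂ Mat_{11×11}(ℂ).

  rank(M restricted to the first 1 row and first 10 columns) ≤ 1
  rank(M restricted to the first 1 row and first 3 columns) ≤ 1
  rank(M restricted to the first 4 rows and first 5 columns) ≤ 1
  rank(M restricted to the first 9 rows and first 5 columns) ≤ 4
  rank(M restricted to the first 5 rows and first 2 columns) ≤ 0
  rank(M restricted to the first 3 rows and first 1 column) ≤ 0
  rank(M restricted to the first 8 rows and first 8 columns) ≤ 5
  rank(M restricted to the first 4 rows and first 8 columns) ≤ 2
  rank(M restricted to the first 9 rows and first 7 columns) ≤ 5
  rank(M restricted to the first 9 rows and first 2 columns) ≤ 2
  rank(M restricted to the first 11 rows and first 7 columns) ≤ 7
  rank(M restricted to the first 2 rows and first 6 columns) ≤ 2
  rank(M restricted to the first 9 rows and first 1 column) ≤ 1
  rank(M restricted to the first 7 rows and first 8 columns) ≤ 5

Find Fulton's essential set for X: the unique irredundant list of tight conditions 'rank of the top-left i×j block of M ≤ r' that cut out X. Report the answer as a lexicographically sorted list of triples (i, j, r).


Reconstructing r_w from the 14 given conditions:

  R[1]: 0, 0, 1, 1, 1, 1, 1, 1, 1, 1, 1
  R[2]: 0, 0, 1, 1, 1, 2, 2, 2, 2, 2, 2
  R[3]: 0, 0, 1, 1, 1, 2, 2, 2, 3, 3, 3
  R[4]: 0, 0, 1, 1, 1, 2, 2, 2, 3, 4, 4
  R[5]: 0, 0, 1, 2, 2, 3, 3, 3, 4, 5, 5
  R[6]: 1, 1, 2, 3, 3, 4, 4, 4, 5, 6, 6
  R[7]: 1, 2, 3, 4, 4, 5, 5, 5, 6, 7, 7
  R[8]: 1, 2, 3, 4, 4, 5, 5, 5, 6, 7, 8
  R[9]: 1, 2, 3, 4, 4, 5, 5, 6, 7, 8, 9
  R[10]: 1, 2, 3, 4, 5, 6, 6, 7, 8, 9, 10
  R[11]: 1, 2, 3, 4, 5, 6, 7, 8, 9, 10, 11

the unique w with this rank table is (3, 6, 9, 10, 4, 1, 2, 11, 8, 5, 7).

ℓ(w)=25; the 6 essential cells (i,j,r):

[(4, 5, 1), (4, 8, 2), (5, 2, 0), (8, 8, 5), (9, 5, 4), (9, 7, 5)]


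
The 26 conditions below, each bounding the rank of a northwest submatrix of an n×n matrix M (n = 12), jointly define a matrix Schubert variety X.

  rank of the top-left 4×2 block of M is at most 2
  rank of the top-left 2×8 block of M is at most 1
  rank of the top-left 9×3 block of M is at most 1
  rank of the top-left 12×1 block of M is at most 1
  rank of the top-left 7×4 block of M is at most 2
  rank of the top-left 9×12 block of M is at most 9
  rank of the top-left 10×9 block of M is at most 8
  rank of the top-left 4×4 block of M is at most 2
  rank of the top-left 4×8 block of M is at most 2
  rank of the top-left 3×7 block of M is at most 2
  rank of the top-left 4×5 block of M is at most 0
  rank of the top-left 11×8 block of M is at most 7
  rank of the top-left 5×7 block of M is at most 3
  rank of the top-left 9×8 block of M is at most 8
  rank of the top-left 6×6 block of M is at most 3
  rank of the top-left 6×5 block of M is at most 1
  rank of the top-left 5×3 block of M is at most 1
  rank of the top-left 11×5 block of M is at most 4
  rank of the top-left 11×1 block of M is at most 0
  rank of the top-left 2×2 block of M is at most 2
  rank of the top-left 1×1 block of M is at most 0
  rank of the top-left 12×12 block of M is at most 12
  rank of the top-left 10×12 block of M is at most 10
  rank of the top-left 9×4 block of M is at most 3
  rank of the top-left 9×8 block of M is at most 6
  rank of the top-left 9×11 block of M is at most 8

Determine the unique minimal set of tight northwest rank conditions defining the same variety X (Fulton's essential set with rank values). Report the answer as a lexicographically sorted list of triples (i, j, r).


Recovering R(i,j) via the rank-extension bound from the 26 conditions:

  R[1]: 0, 0, 0, 0, 0, 1, 1, 1, 1, 1, 1, 1
  R[2]: 0, 0, 0, 0, 0, 1, 1, 1, 2, 2, 2, 2
  R[3]: 0, 0, 0, 0, 0, 1, 2, 2, 3, 3, 3, 3
  R[4]: 0, 0, 0, 0, 0, 1, 2, 2, 3, 4, 4, 4
  R[5]: 0, 1, 1, 1, 1, 2, 3, 3, 4, 5, 5, 5
  R[6]: 0, 1, 1, 1, 1, 2, 3, 4, 5, 6, 6, 6
  R[7]: 0, 1, 1, 2, 2, 3, 4, 5, 6, 7, 7, 7
  R[8]: 0, 1, 1, 2, 3, 4, 5, 6, 7, 8, 8, 8
  R[9]: 0, 1, 1, 2, 3, 4, 5, 6, 7, 8, 8, 9
  R[10]: 0, 1, 2, 3, 4, 5, 6, 7, 8, 9, 9, 10
  R[11]: 0, 1, 2, 3, 4, 5, 6, 7, 8, 9, 10, 11
  R[12]: 1, 2, 3, 4, 5, 6, 7, 8, 9, 10, 11, 12

second differences of R give the permutation w = (6, 9, 7, 10, 2, 8, 4, 5, 12, 3, 11, 1).

Rothe diagram D(w) (37 cells), 7 SE-corners (essential conditions):

[(2, 8, 1), (4, 5, 0), (4, 8, 2), (6, 5, 1), (9, 3, 1), (9, 11, 8), (11, 1, 0)]


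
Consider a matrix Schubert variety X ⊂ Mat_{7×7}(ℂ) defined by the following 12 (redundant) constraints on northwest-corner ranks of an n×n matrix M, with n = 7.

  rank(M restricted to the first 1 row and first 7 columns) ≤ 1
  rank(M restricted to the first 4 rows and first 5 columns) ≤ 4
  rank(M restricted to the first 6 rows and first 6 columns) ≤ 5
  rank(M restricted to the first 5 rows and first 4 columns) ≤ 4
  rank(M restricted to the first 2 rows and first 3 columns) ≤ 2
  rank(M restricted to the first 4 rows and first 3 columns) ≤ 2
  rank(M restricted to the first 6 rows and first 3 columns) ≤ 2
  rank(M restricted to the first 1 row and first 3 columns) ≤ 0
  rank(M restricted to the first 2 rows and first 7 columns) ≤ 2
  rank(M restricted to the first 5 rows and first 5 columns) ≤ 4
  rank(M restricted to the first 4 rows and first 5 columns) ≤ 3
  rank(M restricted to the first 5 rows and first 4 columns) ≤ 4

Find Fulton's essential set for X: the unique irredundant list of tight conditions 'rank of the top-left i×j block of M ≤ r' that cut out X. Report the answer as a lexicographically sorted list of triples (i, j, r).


Recovering R(i,j) via the rank-extension bound from the 12 conditions:

  row 1: 0, 0, 0, 1, 1, 1, 1
  row 2: 1, 1, 1, 2, 2, 2, 2
  row 3: 1, 2, 2, 3, 3, 3, 3
  row 4: 1, 2, 2, 3, 3, 4, 4
  row 5: 1, 2, 2, 3, 4, 5, 5
  row 6: 1, 2, 2, 3, 4, 5, 6
  row 7: 1, 2, 3, 4, 5, 6, 7

second differences of R give the permutation w = (4, 1, 2, 6, 5, 7, 3).

3 SE-corners of the 7-cell Rothe diagram give Ess(w):

[(1, 3, 0), (4, 5, 3), (6, 3, 2)]
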